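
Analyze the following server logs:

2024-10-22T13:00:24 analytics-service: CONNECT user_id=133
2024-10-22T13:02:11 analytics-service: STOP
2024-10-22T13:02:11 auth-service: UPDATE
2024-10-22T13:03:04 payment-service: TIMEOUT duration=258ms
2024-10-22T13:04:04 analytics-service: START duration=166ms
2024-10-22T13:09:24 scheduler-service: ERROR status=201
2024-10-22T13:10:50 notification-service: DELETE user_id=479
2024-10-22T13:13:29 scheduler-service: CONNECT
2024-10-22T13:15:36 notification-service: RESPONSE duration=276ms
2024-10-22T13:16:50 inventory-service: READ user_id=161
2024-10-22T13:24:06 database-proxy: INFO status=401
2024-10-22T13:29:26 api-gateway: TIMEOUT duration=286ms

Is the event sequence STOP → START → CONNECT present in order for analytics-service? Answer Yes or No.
No

To verify sequence order:

1. Find all events in sequence STOP → START → CONNECT for analytics-service
2. Extract their timestamps
3. Check if timestamps are in ascending order
4. Result: No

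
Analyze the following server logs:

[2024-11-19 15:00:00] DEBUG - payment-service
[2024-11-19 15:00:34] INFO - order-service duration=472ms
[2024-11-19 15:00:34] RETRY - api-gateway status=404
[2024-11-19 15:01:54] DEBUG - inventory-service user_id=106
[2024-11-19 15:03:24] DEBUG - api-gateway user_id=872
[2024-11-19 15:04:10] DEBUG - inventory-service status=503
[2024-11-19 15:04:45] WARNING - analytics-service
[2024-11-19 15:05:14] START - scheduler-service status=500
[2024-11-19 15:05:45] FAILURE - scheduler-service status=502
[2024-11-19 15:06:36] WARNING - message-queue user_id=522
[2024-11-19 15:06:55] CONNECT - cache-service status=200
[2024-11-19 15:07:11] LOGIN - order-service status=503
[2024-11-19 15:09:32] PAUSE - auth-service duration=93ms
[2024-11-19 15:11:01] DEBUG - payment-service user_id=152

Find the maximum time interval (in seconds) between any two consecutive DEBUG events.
411

To find the longest gap:

1. Extract all DEBUG events in chronological order
2. Calculate time differences between consecutive events
3. Find the maximum difference
4. Longest gap: 411 seconds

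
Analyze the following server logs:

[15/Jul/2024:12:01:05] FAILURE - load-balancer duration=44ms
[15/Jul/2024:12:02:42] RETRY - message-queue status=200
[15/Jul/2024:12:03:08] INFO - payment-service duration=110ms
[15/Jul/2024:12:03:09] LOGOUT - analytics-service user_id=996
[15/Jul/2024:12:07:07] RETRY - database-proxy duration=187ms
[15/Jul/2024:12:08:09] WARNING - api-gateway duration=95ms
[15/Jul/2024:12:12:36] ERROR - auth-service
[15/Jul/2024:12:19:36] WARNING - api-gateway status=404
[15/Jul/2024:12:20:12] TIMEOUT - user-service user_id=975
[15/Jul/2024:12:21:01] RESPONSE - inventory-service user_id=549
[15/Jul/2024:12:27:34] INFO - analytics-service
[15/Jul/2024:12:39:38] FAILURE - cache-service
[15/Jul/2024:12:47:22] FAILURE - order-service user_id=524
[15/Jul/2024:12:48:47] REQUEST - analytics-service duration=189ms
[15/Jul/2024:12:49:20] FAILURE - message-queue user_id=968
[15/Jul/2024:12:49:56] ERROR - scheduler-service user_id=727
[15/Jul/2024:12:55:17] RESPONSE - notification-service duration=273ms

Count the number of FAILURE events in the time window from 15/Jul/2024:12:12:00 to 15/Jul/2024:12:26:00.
0

To count events in the time window:

1. Window boundaries: 15/Jul/2024:12:12:00 to 15/Jul/2024:12:26:00
2. Filter for FAILURE events within this window
3. Count matching events: 0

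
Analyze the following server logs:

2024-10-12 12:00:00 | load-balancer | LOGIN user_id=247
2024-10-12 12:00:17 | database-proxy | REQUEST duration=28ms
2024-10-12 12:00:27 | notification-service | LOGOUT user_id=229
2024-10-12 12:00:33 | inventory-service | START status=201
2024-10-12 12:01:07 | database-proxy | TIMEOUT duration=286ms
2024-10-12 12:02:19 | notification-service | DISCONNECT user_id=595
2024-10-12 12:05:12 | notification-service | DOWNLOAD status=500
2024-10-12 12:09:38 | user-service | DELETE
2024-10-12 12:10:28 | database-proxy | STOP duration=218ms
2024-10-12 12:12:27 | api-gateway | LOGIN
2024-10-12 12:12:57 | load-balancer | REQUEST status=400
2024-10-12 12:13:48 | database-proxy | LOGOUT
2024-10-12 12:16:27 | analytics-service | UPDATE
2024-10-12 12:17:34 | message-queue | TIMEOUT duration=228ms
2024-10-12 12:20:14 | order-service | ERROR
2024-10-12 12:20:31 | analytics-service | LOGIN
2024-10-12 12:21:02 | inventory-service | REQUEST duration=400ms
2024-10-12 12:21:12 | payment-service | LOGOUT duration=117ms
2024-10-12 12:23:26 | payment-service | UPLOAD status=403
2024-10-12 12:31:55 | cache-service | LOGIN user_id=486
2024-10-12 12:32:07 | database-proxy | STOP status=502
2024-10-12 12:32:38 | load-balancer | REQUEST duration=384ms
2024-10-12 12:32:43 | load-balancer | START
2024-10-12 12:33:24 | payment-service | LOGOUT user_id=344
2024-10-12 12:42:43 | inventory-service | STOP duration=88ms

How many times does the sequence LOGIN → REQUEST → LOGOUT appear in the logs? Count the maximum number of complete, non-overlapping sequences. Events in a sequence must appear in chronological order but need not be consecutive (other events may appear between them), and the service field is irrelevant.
4

To count sequences:

1. Look for pattern: LOGIN → REQUEST → LOGOUT
2. Greedily scan the log in chronological order, matching each sequence element in turn (ignoring service)
3. Each time the full pattern completes, increment the count and restart matching from the next event
4. Complete non-overlapping sequences found: 4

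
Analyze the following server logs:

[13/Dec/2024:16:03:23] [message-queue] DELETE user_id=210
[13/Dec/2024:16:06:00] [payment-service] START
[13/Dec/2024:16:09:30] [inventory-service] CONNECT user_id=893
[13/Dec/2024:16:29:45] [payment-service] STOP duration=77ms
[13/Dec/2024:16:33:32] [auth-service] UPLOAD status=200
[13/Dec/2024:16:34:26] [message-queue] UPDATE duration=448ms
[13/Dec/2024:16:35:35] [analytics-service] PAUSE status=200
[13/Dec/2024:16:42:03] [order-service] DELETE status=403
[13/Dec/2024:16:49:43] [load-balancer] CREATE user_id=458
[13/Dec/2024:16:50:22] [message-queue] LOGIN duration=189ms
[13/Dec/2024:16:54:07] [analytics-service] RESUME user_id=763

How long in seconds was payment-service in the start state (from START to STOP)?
1425

To calculate state duration:

1. Find START event for payment-service: 13/Dec/2024:16:06:00
2. Find STOP event for payment-service: 13/Dec/2024:16:29:45
3. Calculate duration: 13/Dec/2024:16:29:45 - 13/Dec/2024:16:06:00 = 1425 seconds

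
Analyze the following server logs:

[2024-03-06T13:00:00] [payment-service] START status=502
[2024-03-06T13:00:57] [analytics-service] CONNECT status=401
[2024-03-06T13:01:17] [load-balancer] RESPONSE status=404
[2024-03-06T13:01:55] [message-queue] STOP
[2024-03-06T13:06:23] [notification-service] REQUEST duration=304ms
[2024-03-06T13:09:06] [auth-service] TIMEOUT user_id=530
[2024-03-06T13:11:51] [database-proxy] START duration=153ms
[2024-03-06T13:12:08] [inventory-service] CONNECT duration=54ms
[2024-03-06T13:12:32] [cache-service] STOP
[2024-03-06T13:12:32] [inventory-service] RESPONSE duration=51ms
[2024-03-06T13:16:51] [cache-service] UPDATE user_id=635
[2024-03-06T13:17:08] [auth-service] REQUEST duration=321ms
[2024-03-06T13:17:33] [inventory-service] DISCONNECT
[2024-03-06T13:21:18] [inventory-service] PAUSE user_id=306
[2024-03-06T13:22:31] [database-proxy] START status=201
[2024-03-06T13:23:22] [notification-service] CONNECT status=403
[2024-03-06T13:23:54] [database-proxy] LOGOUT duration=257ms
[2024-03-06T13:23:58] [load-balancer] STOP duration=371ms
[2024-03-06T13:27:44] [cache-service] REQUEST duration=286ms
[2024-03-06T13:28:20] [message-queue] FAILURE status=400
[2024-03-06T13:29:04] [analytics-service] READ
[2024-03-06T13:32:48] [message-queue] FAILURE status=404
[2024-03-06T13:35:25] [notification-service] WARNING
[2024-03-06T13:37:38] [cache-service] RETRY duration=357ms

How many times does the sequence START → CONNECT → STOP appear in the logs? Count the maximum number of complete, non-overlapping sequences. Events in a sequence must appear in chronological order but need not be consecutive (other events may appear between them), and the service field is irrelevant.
3

To count sequences:

1. Look for pattern: START → CONNECT → STOP
2. Greedily scan the log in chronological order, matching each sequence element in turn (ignoring service)
3. Each time the full pattern completes, increment the count and restart matching from the next event
4. Complete non-overlapping sequences found: 3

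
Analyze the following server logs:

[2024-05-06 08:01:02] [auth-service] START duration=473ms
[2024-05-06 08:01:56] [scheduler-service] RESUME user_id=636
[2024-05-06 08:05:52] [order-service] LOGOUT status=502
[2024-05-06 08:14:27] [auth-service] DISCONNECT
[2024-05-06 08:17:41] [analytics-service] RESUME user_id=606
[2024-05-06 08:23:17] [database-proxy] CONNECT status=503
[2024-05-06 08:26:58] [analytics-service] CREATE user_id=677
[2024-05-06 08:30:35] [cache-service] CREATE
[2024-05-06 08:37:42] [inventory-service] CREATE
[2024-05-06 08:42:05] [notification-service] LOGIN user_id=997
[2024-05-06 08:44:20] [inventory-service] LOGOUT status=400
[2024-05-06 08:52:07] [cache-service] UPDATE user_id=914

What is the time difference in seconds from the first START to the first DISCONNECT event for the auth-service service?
805

To find the time between events:

1. Locate the first START event for auth-service: 2024-05-06 08:01:02
2. Locate the first DISCONNECT event for auth-service: 2024-05-06 08:14:27
3. Calculate the difference: 2024-05-06 08:14:27 - 2024-05-06 08:01:02 = 805 seconds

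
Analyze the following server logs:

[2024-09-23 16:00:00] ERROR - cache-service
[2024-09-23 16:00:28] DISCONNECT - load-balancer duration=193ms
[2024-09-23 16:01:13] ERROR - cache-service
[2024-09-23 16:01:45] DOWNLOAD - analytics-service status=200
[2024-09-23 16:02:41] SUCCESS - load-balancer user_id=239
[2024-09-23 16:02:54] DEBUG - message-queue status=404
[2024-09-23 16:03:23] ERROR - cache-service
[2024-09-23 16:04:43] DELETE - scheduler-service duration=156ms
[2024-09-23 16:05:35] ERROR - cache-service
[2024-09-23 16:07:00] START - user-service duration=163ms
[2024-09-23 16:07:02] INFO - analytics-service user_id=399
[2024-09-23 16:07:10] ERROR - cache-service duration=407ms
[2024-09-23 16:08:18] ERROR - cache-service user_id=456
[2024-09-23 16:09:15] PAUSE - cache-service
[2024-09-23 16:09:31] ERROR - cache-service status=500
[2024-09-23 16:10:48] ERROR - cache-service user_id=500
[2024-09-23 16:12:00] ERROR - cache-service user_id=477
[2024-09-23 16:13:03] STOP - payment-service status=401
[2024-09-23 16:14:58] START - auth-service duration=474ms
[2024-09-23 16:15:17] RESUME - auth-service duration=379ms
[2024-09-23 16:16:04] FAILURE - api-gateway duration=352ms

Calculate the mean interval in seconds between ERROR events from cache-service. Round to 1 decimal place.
90.0

To calculate average interval:

1. Find all ERROR events for cache-service in order
2. Calculate time gaps between consecutive events
3. Compute mean of gaps: 720 / 8 = 90.0 seconds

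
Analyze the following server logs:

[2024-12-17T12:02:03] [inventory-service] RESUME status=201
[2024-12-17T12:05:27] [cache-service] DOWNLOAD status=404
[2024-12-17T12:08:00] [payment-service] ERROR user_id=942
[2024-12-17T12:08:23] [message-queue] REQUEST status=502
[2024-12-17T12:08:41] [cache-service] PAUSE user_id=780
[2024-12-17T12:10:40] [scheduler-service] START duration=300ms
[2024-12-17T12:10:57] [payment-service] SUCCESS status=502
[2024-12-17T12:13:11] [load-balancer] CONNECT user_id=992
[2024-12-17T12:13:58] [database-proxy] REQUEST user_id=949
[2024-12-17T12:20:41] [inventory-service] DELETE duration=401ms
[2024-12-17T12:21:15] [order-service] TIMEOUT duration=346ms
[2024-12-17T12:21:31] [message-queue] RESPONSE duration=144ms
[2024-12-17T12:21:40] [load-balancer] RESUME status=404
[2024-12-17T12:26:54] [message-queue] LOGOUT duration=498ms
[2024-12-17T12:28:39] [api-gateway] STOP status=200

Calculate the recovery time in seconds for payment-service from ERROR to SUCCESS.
177

To calculate recovery time:

1. Find ERROR event for payment-service: 2024-12-17T12:08:00
2. Find next SUCCESS event for payment-service: 2024-12-17T12:10:57
3. Recovery time: 2024-12-17T12:10:57 - 2024-12-17T12:08:00 = 177 seconds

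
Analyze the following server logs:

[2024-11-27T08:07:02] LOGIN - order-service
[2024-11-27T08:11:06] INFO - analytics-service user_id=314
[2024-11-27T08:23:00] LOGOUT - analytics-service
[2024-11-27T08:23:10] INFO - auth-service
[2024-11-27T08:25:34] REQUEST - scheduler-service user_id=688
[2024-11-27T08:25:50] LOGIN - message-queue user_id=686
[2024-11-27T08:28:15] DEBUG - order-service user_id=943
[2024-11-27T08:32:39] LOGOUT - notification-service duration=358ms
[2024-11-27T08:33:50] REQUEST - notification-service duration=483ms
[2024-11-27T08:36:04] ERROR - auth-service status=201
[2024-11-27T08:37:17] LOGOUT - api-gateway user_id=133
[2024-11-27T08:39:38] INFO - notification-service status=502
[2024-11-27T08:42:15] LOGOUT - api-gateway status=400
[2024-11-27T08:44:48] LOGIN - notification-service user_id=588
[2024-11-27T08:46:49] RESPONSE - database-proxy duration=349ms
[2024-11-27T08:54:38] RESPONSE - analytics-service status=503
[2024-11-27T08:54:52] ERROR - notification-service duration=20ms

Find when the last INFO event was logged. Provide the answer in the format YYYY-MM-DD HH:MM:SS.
2024-11-27 08:39:38

To find the last event:

1. Filter for all INFO events
2. Sort by timestamp
3. Select the last one
4. Timestamp: 2024-11-27 08:39:38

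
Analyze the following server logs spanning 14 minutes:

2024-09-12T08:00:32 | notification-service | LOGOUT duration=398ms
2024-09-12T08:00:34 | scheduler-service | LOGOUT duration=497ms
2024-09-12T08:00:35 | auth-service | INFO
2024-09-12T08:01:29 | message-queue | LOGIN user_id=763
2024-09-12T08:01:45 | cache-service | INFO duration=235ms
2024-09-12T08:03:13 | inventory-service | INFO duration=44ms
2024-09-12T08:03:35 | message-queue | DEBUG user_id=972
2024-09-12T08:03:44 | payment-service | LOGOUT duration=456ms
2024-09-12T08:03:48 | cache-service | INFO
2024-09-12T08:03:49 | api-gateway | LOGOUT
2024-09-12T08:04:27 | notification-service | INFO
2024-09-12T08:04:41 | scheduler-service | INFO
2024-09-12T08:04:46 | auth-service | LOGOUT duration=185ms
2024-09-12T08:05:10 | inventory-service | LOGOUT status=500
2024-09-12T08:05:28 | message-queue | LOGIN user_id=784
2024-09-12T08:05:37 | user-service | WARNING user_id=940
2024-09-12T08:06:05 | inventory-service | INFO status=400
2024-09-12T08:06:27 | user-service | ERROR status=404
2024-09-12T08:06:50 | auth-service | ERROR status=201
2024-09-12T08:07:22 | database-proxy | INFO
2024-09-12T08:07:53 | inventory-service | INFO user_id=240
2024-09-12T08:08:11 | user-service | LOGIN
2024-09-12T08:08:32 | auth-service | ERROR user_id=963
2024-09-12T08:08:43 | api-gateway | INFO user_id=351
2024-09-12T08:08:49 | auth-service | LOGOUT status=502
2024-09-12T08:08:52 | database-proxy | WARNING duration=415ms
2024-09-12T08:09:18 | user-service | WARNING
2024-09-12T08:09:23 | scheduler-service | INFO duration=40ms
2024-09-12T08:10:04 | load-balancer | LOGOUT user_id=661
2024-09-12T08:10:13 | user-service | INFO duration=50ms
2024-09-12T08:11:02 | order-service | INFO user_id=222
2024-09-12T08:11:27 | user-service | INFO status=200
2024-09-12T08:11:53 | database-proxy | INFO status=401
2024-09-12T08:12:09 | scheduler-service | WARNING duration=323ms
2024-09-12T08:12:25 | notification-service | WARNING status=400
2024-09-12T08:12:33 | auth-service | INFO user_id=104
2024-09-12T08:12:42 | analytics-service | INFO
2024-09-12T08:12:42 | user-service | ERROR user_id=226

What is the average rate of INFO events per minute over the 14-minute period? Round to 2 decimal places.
1.21

To calculate the rate:

1. Count total INFO events: 17
2. Total time period: 14 minutes
3. Rate = 17 / 14 = 1.21 events per minute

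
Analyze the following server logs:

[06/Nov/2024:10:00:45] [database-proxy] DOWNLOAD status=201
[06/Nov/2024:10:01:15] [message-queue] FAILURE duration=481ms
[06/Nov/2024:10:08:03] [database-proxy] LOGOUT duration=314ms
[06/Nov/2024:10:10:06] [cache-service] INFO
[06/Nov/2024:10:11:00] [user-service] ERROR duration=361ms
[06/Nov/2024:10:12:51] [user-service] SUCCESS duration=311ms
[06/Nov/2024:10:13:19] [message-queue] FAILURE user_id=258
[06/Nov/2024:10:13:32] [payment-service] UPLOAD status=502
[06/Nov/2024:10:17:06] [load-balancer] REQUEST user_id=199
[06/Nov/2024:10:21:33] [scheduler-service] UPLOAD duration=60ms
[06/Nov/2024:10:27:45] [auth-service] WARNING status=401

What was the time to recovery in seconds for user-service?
111

To calculate recovery time:

1. Find ERROR event for user-service: 06/Nov/2024:10:11:00
2. Find next SUCCESS event for user-service: 06/Nov/2024:10:12:51
3. Recovery time: 06/Nov/2024:10:12:51 - 06/Nov/2024:10:11:00 = 111 seconds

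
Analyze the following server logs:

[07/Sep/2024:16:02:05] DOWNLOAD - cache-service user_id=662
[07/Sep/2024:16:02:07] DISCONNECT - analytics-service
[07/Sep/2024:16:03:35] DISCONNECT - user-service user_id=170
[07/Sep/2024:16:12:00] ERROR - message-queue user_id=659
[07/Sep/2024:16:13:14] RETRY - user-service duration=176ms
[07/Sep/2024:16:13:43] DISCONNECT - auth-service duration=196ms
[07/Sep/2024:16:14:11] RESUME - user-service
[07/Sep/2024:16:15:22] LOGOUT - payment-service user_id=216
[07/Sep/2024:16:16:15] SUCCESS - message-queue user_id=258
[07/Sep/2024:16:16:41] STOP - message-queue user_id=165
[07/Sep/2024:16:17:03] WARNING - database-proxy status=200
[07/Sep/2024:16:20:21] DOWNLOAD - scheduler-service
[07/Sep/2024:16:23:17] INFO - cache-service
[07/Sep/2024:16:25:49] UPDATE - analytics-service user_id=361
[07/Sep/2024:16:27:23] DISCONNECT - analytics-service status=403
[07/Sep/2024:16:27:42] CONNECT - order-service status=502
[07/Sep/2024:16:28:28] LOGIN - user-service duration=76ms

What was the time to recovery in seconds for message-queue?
255

To calculate recovery time:

1. Find ERROR event for message-queue: 07/Sep/2024:16:12:00
2. Find next SUCCESS event for message-queue: 07/Sep/2024:16:16:15
3. Recovery time: 07/Sep/2024:16:16:15 - 07/Sep/2024:16:12:00 = 255 seconds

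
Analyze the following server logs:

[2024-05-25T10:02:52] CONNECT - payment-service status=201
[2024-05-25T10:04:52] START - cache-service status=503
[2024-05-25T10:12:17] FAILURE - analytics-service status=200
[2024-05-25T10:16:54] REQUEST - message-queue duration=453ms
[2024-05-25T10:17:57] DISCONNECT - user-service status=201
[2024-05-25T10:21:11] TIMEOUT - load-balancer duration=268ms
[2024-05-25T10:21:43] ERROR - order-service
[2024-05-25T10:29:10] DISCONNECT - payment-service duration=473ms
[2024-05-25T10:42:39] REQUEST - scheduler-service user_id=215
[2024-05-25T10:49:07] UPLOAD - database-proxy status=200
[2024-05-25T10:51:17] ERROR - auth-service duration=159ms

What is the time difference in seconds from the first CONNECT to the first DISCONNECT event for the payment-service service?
1578

To find the time between events:

1. Locate the first CONNECT event for payment-service: 2024-05-25T10:02:52
2. Locate the first DISCONNECT event for payment-service: 2024-05-25T10:29:10
3. Calculate the difference: 2024-05-25T10:29:10 - 2024-05-25T10:02:52 = 1578 seconds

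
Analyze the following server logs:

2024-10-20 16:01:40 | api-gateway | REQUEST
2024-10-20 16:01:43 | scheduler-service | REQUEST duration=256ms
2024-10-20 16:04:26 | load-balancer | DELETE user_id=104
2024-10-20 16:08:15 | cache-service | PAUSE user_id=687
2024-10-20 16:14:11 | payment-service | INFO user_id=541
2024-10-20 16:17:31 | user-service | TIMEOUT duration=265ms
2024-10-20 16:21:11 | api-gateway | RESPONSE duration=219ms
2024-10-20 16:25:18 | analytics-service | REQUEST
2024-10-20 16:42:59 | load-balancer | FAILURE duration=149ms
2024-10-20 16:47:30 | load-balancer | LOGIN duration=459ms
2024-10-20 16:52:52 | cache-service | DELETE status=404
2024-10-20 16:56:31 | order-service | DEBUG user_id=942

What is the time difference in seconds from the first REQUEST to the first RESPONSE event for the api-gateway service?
1171

To find the time between events:

1. Locate the first REQUEST event for api-gateway: 2024-10-20 16:01:40
2. Locate the first RESPONSE event for api-gateway: 2024-10-20 16:21:11
3. Calculate the difference: 2024-10-20 16:21:11 - 2024-10-20 16:01:40 = 1171 seconds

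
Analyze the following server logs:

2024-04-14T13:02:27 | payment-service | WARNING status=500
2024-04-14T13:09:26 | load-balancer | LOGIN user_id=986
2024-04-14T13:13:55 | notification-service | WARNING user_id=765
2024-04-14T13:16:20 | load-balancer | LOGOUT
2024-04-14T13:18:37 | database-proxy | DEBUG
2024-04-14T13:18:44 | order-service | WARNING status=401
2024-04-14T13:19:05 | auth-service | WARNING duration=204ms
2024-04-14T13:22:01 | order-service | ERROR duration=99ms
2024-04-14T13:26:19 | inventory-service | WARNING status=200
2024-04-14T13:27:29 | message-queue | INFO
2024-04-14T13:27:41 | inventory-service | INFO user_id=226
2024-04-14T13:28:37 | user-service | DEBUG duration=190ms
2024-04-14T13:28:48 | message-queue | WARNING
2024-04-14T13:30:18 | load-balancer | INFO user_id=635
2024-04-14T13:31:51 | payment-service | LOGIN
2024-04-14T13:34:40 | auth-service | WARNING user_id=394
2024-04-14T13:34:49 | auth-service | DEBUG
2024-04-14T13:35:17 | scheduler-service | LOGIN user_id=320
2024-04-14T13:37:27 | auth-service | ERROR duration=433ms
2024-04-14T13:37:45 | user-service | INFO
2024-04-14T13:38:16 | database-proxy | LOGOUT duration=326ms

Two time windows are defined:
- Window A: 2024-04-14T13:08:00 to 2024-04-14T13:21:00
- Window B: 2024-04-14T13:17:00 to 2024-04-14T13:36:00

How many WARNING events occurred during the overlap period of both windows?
2

To find overlap events:

1. Window A: 2024-04-14T13:08:00 to 2024-04-14T13:21:00
2. Window B: 2024-04-14T13:17:00 to 2024-04-14T13:36:00
3. Overlap period: 2024-04-14T13:17:00 to 2024-04-14T13:21:00
4. Count WARNING events in overlap: 2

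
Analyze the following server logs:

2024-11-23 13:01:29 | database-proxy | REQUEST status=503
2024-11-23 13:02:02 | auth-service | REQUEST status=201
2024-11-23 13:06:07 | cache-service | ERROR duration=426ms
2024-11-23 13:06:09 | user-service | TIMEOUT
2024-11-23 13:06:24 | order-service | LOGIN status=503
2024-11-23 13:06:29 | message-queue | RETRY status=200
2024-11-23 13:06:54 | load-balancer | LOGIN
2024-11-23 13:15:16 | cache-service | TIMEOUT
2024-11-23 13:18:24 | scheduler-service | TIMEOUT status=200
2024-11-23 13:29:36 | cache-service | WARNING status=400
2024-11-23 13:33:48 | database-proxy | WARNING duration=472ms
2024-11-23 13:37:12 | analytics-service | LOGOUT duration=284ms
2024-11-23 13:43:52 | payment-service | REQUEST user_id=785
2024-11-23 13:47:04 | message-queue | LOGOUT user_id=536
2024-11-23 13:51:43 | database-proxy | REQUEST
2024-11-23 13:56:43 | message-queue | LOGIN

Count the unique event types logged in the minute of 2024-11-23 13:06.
4

To count unique event types:

1. Filter events in the minute starting at 2024-11-23 13:06
2. Extract event types from matching entries
3. Count unique types: 4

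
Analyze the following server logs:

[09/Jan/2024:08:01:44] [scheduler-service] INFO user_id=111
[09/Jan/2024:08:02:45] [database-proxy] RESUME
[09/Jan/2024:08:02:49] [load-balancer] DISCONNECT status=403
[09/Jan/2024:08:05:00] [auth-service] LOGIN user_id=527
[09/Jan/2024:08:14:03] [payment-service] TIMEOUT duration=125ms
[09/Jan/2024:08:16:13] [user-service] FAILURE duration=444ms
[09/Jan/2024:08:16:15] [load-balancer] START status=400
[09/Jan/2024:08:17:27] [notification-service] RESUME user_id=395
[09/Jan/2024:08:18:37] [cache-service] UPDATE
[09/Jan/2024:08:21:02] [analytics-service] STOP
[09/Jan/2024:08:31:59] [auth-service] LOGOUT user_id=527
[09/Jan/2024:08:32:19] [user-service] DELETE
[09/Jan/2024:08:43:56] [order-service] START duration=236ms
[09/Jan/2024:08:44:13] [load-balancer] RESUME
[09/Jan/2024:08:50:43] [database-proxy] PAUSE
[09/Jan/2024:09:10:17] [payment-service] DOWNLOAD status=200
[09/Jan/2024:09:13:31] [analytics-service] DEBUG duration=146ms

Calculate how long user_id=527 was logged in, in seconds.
1619

To calculate session duration:

1. Find LOGIN event for user_id=527: 09/Jan/2024:08:05:00
2. Find LOGOUT event for user_id=527: 09/Jan/2024:08:31:59
3. Session duration: 09/Jan/2024:08:31:59 - 09/Jan/2024:08:05:00 = 1619 seconds (26 minutes)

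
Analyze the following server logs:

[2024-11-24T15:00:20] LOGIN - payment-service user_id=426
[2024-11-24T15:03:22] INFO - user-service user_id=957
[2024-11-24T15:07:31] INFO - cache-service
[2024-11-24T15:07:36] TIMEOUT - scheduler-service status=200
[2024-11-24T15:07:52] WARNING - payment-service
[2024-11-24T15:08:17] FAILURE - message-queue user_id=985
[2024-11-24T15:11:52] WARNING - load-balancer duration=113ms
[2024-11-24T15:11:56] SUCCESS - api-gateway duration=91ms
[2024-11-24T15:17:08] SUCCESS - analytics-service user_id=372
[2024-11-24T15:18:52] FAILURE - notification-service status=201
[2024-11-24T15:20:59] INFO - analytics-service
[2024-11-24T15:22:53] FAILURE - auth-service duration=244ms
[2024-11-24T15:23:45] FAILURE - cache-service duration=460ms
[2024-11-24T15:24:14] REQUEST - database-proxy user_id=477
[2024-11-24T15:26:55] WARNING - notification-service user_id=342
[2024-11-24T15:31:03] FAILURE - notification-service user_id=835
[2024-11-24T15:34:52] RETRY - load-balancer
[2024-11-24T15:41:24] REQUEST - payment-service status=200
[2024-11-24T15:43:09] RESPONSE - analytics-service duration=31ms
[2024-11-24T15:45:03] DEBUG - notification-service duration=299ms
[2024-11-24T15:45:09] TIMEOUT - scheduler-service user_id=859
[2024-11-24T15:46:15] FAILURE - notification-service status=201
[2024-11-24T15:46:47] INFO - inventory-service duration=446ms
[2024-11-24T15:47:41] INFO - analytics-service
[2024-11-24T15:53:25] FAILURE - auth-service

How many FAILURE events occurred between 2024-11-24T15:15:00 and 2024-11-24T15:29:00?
3

To count events in the time window:

1. Window boundaries: 2024-11-24T15:15:00 to 2024-11-24T15:29:00
2. Filter for FAILURE events within this window
3. Count matching events: 3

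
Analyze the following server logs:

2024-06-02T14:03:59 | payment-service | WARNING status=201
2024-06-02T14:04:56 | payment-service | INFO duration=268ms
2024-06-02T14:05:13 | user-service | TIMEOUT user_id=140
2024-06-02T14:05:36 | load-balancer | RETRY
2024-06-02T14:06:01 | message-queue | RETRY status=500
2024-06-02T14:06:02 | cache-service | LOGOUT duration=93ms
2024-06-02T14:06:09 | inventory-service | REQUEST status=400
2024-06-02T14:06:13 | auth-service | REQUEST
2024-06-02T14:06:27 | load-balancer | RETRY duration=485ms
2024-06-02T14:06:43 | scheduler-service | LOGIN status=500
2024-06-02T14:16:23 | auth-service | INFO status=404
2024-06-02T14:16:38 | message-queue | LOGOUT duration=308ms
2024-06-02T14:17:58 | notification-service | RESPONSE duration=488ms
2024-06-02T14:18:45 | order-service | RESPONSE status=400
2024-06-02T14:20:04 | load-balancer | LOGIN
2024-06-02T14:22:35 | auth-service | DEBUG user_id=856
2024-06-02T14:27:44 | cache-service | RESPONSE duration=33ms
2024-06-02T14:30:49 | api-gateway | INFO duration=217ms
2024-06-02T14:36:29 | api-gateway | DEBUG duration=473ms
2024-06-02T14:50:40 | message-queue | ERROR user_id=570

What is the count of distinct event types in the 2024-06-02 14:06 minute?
4

To count unique event types:

1. Filter events in the minute starting at 2024-06-02 14:06
2. Extract event types from matching entries
3. Count unique types: 4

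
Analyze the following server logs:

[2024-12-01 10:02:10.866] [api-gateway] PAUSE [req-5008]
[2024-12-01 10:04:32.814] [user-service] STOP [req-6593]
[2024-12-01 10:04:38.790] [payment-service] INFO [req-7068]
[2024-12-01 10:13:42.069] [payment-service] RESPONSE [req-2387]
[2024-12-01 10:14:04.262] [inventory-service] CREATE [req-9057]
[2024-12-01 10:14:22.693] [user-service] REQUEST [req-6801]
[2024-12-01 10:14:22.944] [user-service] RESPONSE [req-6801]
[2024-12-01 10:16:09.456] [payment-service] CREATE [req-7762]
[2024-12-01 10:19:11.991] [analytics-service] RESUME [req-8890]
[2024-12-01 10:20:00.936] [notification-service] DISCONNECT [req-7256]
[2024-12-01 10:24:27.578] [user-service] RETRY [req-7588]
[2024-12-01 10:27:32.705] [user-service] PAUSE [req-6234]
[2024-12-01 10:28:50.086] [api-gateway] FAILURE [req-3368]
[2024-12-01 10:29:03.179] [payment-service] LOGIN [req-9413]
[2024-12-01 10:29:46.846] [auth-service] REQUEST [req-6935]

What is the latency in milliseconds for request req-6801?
251

To calculate latency:

1. Find REQUEST with id req-6801: 2024-12-01 10:14:22.693
2. Find RESPONSE with id req-6801: 2024-12-01 10:14:22.944
3. Latency: 2024-12-01 10:14:22.944 - 2024-12-01 10:14:22.693 = 251ms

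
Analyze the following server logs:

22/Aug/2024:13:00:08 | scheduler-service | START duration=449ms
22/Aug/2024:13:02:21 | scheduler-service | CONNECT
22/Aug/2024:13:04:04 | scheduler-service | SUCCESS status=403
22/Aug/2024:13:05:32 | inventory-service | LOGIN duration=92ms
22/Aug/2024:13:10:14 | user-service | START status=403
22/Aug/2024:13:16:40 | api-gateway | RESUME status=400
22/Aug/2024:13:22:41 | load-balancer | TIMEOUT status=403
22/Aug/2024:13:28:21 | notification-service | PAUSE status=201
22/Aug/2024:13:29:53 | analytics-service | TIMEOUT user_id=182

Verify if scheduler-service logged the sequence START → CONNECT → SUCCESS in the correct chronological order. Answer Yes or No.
Yes

To verify sequence order:

1. Find all events in sequence START → CONNECT → SUCCESS for scheduler-service
2. Extract their timestamps
3. Check if timestamps are in ascending order
4. Result: Yes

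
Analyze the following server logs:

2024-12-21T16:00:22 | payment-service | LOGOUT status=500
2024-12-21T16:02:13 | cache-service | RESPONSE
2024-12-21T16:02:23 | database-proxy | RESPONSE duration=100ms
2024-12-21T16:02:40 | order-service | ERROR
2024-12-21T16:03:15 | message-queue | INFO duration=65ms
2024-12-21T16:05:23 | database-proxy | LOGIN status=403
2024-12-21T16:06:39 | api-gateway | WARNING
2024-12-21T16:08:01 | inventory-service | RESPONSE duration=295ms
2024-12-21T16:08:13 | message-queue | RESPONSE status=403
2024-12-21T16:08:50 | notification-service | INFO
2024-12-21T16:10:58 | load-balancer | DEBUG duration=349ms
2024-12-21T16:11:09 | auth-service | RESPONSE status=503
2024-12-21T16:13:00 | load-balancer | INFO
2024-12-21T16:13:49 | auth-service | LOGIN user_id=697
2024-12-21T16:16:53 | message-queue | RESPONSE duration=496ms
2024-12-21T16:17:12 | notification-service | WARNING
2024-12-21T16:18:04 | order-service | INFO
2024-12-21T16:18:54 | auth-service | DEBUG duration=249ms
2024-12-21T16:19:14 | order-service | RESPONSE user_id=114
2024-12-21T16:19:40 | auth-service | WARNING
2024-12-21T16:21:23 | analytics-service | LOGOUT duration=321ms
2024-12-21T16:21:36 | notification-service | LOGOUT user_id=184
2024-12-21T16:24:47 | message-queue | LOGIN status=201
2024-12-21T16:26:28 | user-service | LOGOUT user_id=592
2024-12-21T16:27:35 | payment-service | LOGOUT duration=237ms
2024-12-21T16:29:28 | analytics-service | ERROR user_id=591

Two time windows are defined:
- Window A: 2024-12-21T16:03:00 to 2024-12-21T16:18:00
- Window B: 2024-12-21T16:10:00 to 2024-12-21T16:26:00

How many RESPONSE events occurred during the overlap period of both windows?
2

To find overlap events:

1. Window A: 2024-12-21T16:03:00 to 2024-12-21T16:18:00
2. Window B: 2024-12-21T16:10:00 to 2024-12-21T16:26:00
3. Overlap period: 2024-12-21T16:10:00 to 2024-12-21T16:18:00
4. Count RESPONSE events in overlap: 2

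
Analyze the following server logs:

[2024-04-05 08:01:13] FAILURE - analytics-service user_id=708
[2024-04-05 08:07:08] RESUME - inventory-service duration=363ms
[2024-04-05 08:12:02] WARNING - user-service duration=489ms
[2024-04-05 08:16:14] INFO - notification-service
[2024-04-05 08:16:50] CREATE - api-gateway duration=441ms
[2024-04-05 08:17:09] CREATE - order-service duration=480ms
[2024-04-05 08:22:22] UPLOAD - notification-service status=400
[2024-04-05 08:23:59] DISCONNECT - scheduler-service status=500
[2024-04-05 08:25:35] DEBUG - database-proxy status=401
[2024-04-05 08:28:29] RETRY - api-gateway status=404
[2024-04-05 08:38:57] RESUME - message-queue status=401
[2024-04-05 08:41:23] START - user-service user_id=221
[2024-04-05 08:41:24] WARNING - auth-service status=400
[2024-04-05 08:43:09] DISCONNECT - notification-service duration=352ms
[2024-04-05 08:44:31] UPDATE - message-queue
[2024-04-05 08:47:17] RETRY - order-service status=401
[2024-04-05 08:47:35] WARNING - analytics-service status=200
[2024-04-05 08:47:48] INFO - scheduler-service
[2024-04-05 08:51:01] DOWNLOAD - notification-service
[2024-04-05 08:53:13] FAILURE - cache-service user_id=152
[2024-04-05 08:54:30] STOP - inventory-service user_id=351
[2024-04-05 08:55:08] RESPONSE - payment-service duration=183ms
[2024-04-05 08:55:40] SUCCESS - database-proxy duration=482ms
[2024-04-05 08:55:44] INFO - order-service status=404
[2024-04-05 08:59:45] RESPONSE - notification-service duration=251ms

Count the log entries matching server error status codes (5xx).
1

To find matching entries:

1. Pattern to match: server error status codes (5xx)
2. Scan each log entry for the pattern
3. Count matches: 1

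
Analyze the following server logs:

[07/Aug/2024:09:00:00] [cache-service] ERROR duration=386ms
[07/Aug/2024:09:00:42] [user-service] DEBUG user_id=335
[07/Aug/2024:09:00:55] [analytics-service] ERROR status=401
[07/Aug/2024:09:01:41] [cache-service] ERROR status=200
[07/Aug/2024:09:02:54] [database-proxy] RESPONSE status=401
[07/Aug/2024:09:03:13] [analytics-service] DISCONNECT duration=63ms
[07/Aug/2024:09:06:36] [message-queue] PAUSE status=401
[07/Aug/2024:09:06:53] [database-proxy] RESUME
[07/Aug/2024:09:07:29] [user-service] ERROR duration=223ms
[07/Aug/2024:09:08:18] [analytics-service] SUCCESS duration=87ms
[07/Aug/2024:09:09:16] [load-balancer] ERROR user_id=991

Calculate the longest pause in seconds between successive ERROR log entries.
348

To find the longest gap:

1. Extract all ERROR events in chronological order
2. Calculate time differences between consecutive events
3. Find the maximum difference
4. Longest gap: 348 seconds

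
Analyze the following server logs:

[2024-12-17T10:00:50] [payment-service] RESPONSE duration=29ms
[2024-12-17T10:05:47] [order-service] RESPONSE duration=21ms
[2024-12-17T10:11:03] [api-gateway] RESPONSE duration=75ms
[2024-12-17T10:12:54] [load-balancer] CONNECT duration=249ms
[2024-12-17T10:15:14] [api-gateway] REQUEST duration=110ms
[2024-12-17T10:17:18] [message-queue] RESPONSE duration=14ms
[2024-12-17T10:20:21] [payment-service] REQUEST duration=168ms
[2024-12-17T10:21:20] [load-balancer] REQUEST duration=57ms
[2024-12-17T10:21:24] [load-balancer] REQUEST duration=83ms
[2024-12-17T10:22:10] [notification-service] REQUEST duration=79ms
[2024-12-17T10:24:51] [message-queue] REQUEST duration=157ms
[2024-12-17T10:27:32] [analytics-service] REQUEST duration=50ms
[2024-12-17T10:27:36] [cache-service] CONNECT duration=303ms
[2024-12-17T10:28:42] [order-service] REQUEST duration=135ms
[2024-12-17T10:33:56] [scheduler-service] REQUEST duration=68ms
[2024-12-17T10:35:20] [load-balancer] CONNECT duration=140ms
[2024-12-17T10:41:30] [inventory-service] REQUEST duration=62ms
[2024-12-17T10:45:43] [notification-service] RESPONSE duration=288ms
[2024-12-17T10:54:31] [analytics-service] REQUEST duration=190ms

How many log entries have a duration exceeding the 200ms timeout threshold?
3

To count timeouts:

1. Threshold: 200ms
2. Extract duration from each log entry
3. Count entries where duration > 200
4. Timeout count: 3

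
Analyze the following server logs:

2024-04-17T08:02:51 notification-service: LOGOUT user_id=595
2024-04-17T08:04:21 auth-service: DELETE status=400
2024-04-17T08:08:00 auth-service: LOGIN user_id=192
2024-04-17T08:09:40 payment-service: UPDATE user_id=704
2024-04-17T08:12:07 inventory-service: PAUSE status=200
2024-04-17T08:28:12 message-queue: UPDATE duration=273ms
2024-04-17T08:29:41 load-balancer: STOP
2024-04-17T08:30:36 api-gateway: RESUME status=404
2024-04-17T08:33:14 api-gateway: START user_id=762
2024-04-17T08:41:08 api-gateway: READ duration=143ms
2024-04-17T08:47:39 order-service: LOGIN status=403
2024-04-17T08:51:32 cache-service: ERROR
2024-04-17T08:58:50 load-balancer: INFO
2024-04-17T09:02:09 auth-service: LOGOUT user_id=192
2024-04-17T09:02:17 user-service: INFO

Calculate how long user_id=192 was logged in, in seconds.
3249

To calculate session duration:

1. Find LOGIN event for user_id=192: 2024-04-17T08:08:00
2. Find LOGOUT event for user_id=192: 2024-04-17T09:02:09
3. Session duration: 2024-04-17T09:02:09 - 2024-04-17T08:08:00 = 3249 seconds (54 minutes)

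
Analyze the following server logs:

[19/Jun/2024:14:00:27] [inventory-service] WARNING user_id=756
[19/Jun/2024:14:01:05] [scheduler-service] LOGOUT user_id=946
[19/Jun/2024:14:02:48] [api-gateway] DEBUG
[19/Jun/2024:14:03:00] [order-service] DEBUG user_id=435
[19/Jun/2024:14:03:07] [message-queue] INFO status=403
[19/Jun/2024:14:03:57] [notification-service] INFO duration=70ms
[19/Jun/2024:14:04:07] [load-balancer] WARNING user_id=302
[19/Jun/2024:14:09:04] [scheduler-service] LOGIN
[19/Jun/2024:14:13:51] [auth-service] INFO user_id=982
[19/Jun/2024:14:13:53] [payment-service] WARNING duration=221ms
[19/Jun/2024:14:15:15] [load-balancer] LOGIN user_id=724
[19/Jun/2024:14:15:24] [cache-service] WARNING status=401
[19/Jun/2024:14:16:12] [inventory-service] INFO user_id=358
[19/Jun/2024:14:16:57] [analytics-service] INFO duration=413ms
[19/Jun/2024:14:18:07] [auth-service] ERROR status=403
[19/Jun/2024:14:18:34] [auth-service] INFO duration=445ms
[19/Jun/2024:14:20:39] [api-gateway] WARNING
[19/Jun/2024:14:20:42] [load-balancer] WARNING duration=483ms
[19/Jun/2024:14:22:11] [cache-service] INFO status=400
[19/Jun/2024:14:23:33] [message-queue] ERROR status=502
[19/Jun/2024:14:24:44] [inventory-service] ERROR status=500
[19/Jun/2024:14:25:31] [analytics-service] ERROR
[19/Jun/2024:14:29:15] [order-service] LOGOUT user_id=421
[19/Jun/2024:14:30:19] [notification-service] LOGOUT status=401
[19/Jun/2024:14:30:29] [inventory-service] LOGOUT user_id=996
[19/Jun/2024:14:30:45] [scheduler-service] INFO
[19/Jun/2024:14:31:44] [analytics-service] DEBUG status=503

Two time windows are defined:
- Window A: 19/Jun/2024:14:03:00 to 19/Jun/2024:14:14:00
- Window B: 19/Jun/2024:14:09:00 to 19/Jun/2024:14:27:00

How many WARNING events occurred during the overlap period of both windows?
1

To find overlap events:

1. Window A: 19/Jun/2024:14:03:00 to 19/Jun/2024:14:14:00
2. Window B: 19/Jun/2024:14:09:00 to 19/Jun/2024:14:27:00
3. Overlap period: 19/Jun/2024:14:09:00 to 19/Jun/2024:14:14:00
4. Count WARNING events in overlap: 1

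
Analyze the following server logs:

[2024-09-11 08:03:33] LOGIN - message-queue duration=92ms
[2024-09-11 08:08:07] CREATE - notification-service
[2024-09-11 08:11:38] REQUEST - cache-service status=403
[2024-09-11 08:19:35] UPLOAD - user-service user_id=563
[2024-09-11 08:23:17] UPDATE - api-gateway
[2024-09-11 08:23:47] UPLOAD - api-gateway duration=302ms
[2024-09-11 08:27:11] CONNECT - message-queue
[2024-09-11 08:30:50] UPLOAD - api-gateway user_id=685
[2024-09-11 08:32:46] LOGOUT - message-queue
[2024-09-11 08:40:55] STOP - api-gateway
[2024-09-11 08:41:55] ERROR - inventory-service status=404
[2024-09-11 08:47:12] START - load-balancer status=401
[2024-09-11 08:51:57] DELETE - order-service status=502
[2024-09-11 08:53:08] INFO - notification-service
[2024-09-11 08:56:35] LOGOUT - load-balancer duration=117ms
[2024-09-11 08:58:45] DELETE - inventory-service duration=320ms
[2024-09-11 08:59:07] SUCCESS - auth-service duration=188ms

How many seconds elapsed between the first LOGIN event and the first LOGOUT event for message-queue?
1753

To find the time between events:

1. Locate the first LOGIN event for message-queue: 2024-09-11 08:03:33
2. Locate the first LOGOUT event for message-queue: 2024-09-11 08:32:46
3. Calculate the difference: 2024-09-11 08:32:46 - 2024-09-11 08:03:33 = 1753 seconds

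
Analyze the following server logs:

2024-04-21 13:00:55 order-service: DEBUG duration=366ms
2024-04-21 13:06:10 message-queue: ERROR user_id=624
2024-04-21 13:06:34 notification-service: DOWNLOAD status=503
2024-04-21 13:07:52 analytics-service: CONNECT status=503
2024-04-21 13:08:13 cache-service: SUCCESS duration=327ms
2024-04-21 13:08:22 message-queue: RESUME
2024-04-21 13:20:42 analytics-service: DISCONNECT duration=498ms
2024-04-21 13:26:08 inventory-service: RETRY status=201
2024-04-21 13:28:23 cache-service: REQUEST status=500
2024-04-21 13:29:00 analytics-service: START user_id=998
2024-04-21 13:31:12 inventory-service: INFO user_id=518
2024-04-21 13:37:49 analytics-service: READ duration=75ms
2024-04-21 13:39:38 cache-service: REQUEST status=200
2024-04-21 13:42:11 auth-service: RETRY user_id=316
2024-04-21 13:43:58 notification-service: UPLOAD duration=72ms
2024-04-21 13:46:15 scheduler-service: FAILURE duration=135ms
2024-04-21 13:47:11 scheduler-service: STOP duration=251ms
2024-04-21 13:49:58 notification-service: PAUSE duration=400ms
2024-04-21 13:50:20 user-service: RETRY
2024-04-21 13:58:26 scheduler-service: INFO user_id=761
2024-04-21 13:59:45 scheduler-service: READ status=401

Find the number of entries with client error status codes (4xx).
1

To find matching entries:

1. Pattern to match: client error status codes (4xx)
2. Scan each log entry for the pattern
3. Count matches: 1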